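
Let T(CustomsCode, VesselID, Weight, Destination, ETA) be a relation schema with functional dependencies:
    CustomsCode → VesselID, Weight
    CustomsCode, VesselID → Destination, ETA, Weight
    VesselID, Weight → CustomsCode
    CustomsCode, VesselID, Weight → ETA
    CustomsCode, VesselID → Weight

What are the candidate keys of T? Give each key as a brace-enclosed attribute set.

{CustomsCode}⁺ = {CustomsCode, Destination, ETA, VesselID, Weight} — all of the relation — so {CustomsCode} is a candidate key.
{VesselID, Weight}⁺ = {CustomsCode, Destination, ETA, VesselID, Weight} — all of the relation — so {VesselID, Weight} is a candidate key.
Any other superkey properly contains one of these, so there are no further candidate keys.

{CustomsCode}, {VesselID, Weight}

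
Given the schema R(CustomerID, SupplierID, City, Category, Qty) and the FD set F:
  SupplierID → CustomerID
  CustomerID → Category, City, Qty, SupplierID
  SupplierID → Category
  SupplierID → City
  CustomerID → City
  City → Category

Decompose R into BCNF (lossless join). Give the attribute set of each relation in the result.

Candidate keys of the original relation: {CustomerID}, {SupplierID}.
In {Category, City, CustomerID, Qty, SupplierID}, {City} is not a superkey ({City}⁺ restricted to this set is {Category, City}), so split on City → Category into {Category, City} and {City, CustomerID, Qty, SupplierID}.
{Category, City} has no BCNF violation.
{City, CustomerID, Qty, SupplierID} has no BCNF violation.

{Category, City}; {City, CustomerID, Qty, SupplierID}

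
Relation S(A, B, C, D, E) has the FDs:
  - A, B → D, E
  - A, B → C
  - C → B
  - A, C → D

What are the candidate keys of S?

{A} never appears on the right of any FD, so every key must include it.
{A, B}⁺ = {A, B, C, D, E}, which is every attribute, so {A, B} is a candidate key.
{A, C}⁺ = {A, B, C, D, E}, which is every attribute, so {A, C} is a candidate key.
These are minimal and exhaustive — every other superkey contains one of them.

{A, B}, {A, C}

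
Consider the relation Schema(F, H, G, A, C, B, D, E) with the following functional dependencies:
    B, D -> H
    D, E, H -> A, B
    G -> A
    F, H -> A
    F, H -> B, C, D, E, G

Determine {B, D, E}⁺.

Start with {B, D, E}.
B, D -> H applies; add {H} → now {B, D, E, H}.
D, E, H -> A, B applies; add {A} → now {A, B, D, E, H}.
No further FD applies.

{A, B, D, E, H}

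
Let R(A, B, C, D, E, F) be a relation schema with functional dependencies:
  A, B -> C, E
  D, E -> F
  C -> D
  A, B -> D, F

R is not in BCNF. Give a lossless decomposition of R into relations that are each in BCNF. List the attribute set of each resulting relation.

Candidate key of the original relation: {A, B}.
In {A, B, C, D, E, F}, {D, E} is not a superkey ({D, E}⁺ restricted to this set is {D, E, F}), so split on D, E -> F into {D, E, F} and {A, B, C, D, E}.
{D, E, F} is in BCNF.
In {A, B, C, D, E}, {C} is not a superkey ({C}⁺ restricted to this set is {C, D}), so split on C -> D into {C, D} and {A, B, C, E}.
{C, D} is in BCNF.
{A, B, C, E} is in BCNF.

{A, B, C, E}; {C, D}; {D, E, F}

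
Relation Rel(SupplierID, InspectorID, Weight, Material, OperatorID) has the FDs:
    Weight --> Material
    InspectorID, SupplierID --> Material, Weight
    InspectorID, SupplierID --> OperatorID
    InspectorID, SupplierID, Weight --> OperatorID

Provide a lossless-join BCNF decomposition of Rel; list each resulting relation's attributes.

Candidate key of the original relation: {InspectorID, SupplierID}.
Within {InspectorID, Material, OperatorID, SupplierID, Weight}: {Weight}⁺ ∩ {InspectorID, Material, OperatorID, SupplierID, Weight} = {Material, Weight}, not the whole set, so Weight --> Material violates BCNF; decompose into {Material, Weight} and {InspectorID, OperatorID, SupplierID, Weight}.
{Material, Weight}: every determinant is a superkey — BCNF.
{InspectorID, OperatorID, SupplierID, Weight}: every determinant is a superkey — BCNF.

{InspectorID, OperatorID, SupplierID, Weight}; {Material, Weight}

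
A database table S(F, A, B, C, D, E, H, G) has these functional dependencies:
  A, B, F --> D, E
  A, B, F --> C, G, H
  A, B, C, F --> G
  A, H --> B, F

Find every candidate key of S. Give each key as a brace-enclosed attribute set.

Attributes never on any right-hand side: {A} — every candidate key must contain it.
{A, H}⁺ = {A, B, C, D, E, F, G, H} — all of the relation — so {A, H} is a candidate key.
{A, B, F}⁺ = {A, B, C, D, E, F, G, H} — all of the relation — so {A, B, F} is a candidate key.
Any other superkey properly contains one of these, so there are no further candidate keys.

{A, B, F}, {A, H}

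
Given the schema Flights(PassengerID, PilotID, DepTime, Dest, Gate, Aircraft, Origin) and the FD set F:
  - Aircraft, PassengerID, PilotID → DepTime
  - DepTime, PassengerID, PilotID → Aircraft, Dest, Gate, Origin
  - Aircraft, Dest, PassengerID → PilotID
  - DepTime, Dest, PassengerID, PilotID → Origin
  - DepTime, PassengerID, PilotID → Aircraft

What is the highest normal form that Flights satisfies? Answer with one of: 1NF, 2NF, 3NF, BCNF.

Candidate keys: {Aircraft, Dest, PassengerID}, {Aircraft, PassengerID, PilotID}, {DepTime, PassengerID, PilotID}. Prime attributes: {Aircraft, DepTime, Dest, PassengerID, PilotID}.
Each dependency's left side is a superkey — BCNF holds.

BCNF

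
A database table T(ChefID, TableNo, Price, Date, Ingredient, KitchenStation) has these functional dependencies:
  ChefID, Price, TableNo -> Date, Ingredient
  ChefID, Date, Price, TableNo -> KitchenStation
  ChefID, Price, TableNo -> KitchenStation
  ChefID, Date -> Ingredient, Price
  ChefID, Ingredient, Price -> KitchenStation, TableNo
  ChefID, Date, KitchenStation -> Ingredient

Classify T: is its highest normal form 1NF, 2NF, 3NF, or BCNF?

Candidate keys: {ChefID, Date}, {ChefID, Ingredient, Price}, {ChefID, Price, TableNo}. Prime attributes: {ChefID, Date, Ingredient, Price, TableNo}.
The left-hand side of every FD is a superkey, so BCNF is satisfied.

BCNF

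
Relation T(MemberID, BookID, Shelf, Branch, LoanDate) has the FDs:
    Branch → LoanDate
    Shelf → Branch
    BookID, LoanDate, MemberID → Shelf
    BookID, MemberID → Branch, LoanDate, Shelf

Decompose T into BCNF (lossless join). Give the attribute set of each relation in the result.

Candidate key of the original relation: {BookID, MemberID}.
{BookID, Branch, LoanDate, MemberID, Shelf}: {Branch} determines {Branch, LoanDate} here but is not a superkey — split on Branch → LoanDate, giving {Branch, LoanDate} and {BookID, Branch, MemberID, Shelf}.
{Branch, LoanDate} is in BCNF.
{BookID, Branch, MemberID, Shelf}: {Shelf} determines {Branch, Shelf} here but is not a superkey — split on Shelf → Branch, giving {Branch, Shelf} and {BookID, MemberID, Shelf}.
{Branch, Shelf} is in BCNF.
{BookID, MemberID, Shelf} is in BCNF.

{BookID, MemberID, Shelf}; {Branch, LoanDate}; {Branch, Shelf}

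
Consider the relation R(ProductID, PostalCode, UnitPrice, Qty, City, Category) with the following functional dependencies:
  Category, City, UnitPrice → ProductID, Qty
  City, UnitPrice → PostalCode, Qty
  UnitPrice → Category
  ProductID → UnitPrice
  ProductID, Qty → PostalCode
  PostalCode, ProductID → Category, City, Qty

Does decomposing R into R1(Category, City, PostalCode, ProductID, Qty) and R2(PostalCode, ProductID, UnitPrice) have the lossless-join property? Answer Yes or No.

Common attributes: {PostalCode, ProductID}; their closure is {Category, City, PostalCode, ProductID, Qty, UnitPrice}.
Since R1 ⊆ {Category, City, PostalCode, ProductID, Qty, UnitPrice}, the intersection is a superkey of R1; the decomposition is lossless.

Yes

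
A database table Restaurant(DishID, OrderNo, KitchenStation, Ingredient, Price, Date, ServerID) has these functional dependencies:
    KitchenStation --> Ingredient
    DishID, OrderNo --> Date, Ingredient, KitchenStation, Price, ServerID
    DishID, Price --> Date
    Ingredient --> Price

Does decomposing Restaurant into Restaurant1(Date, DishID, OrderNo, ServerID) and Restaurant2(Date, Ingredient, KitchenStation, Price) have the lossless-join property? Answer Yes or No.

No

Restaurant1 ∩ Restaurant2 = {Date}; its closure under F is {Date}.
Neither Restaurant1 nor Restaurant2 is contained in that closure, so the decomposition is lossy.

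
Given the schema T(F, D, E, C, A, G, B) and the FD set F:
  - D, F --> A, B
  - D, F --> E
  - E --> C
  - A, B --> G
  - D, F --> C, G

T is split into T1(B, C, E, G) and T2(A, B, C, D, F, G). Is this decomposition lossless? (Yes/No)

T1 ∩ T2 = {B, C, G}; its closure under F is {B, C, G}.
Neither T1 nor T2 is contained in that closure, so the decomposition is lossy.

No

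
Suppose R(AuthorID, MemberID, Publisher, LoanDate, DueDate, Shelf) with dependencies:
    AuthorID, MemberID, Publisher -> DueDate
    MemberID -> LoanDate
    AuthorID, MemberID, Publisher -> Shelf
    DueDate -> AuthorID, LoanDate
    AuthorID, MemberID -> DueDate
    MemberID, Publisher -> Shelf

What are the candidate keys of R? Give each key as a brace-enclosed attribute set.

Attributes never on any right-hand side: {MemberID, Publisher} — every candidate key must contain all of them.
{AuthorID, MemberID, Publisher}⁺ = {AuthorID, DueDate, LoanDate, MemberID, Publisher, Shelf} — all of the relation — so {AuthorID, MemberID, Publisher} is a candidate key.
{DueDate, MemberID, Publisher}⁺ = {AuthorID, DueDate, LoanDate, MemberID, Publisher, Shelf} — all of the relation — so {DueDate, MemberID, Publisher} is a candidate key.
No proper subset of any of these is a key, and no other minimal superkey exists.

{AuthorID, MemberID, Publisher}, {DueDate, MemberID, Publisher}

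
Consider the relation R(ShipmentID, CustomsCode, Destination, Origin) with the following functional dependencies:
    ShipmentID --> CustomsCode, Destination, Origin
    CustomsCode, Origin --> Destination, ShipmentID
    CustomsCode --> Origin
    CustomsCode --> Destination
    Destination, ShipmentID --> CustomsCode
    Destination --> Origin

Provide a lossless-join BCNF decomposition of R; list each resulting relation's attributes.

Candidate keys of the original relation: {CustomsCode}, {ShipmentID}.
In {CustomsCode, Destination, Origin, ShipmentID}, {Destination} is not a superkey ({Destination}⁺ restricted to this set is {Destination, Origin}), so split on Destination --> Origin into {Destination, Origin} and {CustomsCode, Destination, ShipmentID}.
{Destination, Origin}: every determinant is a superkey — BCNF.
{CustomsCode, Destination, ShipmentID}: every determinant is a superkey — BCNF.

{CustomsCode, Destination, ShipmentID}; {Destination, Origin}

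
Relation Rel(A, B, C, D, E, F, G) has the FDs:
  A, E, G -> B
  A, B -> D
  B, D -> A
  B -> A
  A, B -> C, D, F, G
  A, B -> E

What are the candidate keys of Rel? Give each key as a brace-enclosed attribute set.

{B}⁺ = {A, B, C, D, E, F, G}, which is every attribute, so {B} is a candidate key.
{A, E, G}⁺ = {A, B, C, D, E, F, G}, which is every attribute, so {A, E, G} is a candidate key.
These are minimal and exhaustive — every other superkey contains one of them.

{A, E, G}, {B}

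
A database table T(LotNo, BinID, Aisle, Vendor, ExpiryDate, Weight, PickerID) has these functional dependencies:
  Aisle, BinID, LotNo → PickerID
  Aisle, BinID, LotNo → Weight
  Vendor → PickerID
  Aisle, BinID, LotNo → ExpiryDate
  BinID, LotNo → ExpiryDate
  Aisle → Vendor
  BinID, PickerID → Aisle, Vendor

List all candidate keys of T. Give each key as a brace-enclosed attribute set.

{BinID, LotNo} never appear on the right of any FD, so every key must include all of them.
{Aisle, BinID, LotNo}⁺ = {Aisle, BinID, ExpiryDate, LotNo, PickerID, Vendor, Weight} — all of the relation — so {Aisle, BinID, LotNo} is a candidate key.
{BinID, LotNo, PickerID}⁺ = {Aisle, BinID, ExpiryDate, LotNo, PickerID, Vendor, Weight} — all of the relation — so {BinID, LotNo, PickerID} is a candidate key.
{BinID, LotNo, Vendor}⁺ = {Aisle, BinID, ExpiryDate, LotNo, PickerID, Vendor, Weight} — all of the relation — so {BinID, LotNo, Vendor} is a candidate key.
No proper subset of any of these is a key, and no other minimal superkey exists.

{Aisle, BinID, LotNo}, {BinID, LotNo, PickerID}, {BinID, LotNo, Vendor}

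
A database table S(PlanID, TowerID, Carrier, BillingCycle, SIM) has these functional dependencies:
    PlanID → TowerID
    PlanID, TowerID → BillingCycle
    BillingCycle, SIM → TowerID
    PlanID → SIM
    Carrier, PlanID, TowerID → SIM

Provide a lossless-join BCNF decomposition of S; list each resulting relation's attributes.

{BillingCycle, PlanID, SIM}; {BillingCycle, SIM, TowerID}; {Carrier, PlanID}

Candidate key of the original relation: {Carrier, PlanID}.
{BillingCycle, Carrier, PlanID, SIM, TowerID}: {PlanID} determines {BillingCycle, PlanID, SIM, TowerID} here but is not a superkey — split on PlanID → BillingCycle, SIM, TowerID, giving {BillingCycle, PlanID, SIM, TowerID} and {Carrier, PlanID}.
{BillingCycle, PlanID, SIM, TowerID}: {BillingCycle, SIM} determines {BillingCycle, SIM, TowerID} here but is not a superkey — split on BillingCycle, SIM → TowerID, giving {BillingCycle, SIM, TowerID} and {BillingCycle, PlanID, SIM}.
{BillingCycle, SIM, TowerID} has no BCNF violation.
{BillingCycle, PlanID, SIM} has no BCNF violation.
{Carrier, PlanID} has no BCNF violation.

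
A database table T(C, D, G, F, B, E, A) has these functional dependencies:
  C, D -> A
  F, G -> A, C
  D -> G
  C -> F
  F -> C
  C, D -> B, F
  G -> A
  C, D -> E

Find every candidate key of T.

{C, D}, {D, F}

No FD produces {D}, so it must be in every candidate key.
{C, D}⁺ = {A, B, C, D, E, F, G}, which is every attribute, so {C, D} is a candidate key.
{D, F}⁺ = {A, B, C, D, E, F, G}, which is every attribute, so {D, F} is a candidate key.
Any other superkey properly contains one of these, so there are no further candidate keys.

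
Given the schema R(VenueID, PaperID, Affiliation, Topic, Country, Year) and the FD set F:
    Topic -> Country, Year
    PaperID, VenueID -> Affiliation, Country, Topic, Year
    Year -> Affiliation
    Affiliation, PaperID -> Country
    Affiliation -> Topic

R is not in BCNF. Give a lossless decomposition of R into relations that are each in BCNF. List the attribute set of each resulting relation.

{Affiliation, Country, Topic, Year}; {PaperID, Topic, VenueID}

Candidate key of the original relation: {PaperID, VenueID}.
{Affiliation, Country, PaperID, Topic, VenueID, Year}: {Topic} determines {Affiliation, Country, Topic, Year} here but is not a superkey — split on Topic -> Affiliation, Country, Year, giving {Affiliation, Country, Topic, Year} and {PaperID, Topic, VenueID}.
{Affiliation, Country, Topic, Year} is in BCNF.
{PaperID, Topic, VenueID} is in BCNF.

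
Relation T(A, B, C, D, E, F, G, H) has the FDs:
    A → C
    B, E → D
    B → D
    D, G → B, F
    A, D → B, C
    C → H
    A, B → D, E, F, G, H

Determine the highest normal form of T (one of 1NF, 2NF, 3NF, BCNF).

Candidate keys: {A, B}, {A, D}. Prime attributes: {A, B, D}.
A → C: {A}⁺ = {A, C, H}, which is not all of the attributes, so the left side is not a superkey — BCNF is violated.
Because {C} is non-prime and the left side of A → C is not a superkey, the relation is not in 3NF.
{A} is a proper subset of the key {A, B}, and {A}⁺ contains the non-prime attributes {C, H} — a partial dependency, so 2NF is violated.

1NF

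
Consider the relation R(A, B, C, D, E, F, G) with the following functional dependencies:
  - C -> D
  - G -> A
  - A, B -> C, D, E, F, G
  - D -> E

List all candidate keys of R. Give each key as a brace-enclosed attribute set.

{A, B}, {B, G}

Attributes never on any right-hand side: {B} — every candidate key must contain it.
Closure of {A, B} is {A, B, C, D, E, F, G}, the whole schema; {A, B} is a candidate key.
Closure of {B, G} is {A, B, C, D, E, F, G}, the whole schema; {B, G} is a candidate key.
Any other superkey properly contains one of these, so there are no further candidate keys.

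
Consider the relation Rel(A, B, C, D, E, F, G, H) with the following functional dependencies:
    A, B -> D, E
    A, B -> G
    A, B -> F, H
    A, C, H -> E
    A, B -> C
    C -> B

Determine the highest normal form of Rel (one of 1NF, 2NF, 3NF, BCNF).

3NF

Candidate keys: {A, B}, {A, C}. Prime attributes: {A, B, C}.
For C -> B we have {C}⁺ = {B, C}; {C} is not a superkey, so BCNF fails.
But every attribute on its right side ({B}) is prime, and the same holds for every other non-superkey FD, so 3NF still holds.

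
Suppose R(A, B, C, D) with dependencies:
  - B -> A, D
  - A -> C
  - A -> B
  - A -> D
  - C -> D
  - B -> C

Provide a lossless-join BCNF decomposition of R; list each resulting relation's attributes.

{A, B, C}; {C, D}

Candidate keys of the original relation: {A}, {B}.
In {A, B, C, D}, {C} is not a superkey ({C}⁺ restricted to this set is {C, D}), so split on C -> D into {C, D} and {A, B, C}.
{C, D} has no BCNF violation.
{A, B, C} has no BCNF violation.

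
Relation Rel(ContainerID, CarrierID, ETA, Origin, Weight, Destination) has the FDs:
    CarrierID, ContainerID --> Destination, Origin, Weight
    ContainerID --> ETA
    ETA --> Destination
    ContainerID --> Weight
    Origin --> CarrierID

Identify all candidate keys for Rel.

{CarrierID, ContainerID}, {ContainerID, Origin}

{ContainerID} never appears on the right of any FD, so every key must include it.
Closure of {CarrierID, ContainerID} is {CarrierID, ContainerID, Destination, ETA, Origin, Weight}, the whole schema; {CarrierID, ContainerID} is a candidate key.
Closure of {ContainerID, Origin} is {CarrierID, ContainerID, Destination, ETA, Origin, Weight}, the whole schema; {ContainerID, Origin} is a candidate key.
No proper subset of any of these is a key, and no other minimal superkey exists.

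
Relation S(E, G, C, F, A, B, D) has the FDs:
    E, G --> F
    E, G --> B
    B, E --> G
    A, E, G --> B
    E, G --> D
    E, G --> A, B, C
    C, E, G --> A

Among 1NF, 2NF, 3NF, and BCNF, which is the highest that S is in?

BCNF

Candidate keys: {B, E}, {E, G}. Prime attributes: {B, E, G}.
The left-hand side of every FD is a superkey, so BCNF is satisfied.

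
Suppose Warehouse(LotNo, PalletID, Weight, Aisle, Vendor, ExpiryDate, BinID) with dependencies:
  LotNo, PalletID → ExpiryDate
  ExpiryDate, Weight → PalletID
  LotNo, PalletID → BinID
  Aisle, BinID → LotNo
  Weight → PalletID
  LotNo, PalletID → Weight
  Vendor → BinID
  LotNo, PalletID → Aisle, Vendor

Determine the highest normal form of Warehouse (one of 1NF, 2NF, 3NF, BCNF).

3NF

Candidate keys: {Aisle, BinID, PalletID}, {Aisle, BinID, Weight}, {Aisle, PalletID, Vendor}, {Aisle, Vendor, Weight}, {LotNo, PalletID}, {LotNo, Weight}. Prime attributes: {Aisle, BinID, LotNo, PalletID, Vendor, Weight}.
For ExpiryDate, Weight → PalletID we have {ExpiryDate, Weight}⁺ = {ExpiryDate, PalletID, Weight}; {ExpiryDate, Weight} is not a superkey, so BCNF fails.
Since {PalletID} ⊆ prime attributes and every other non-superkey FD also has a prime right side, the schema is in 3NF.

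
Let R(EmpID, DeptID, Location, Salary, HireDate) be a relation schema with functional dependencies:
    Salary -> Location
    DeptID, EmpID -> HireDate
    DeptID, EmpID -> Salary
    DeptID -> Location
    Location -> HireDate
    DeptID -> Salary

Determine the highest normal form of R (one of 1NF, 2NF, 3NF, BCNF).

1NF

Candidate key: {DeptID, EmpID}. Prime attributes: {DeptID, EmpID}.
For Salary -> Location we have {Salary}⁺ = {HireDate, Location, Salary}; {Salary} is not a superkey, so BCNF fails.
Salary -> Location has non-prime {Location} on the right and a non-superkey on the left, so 3NF fails.
Since {DeptID} ⊂ {DeptID, EmpID} and {DeptID}⁺ ⊇ {HireDate, Location, Salary} with {HireDate, Location, Salary} non-prime, there is a partial dependency; 2NF fails.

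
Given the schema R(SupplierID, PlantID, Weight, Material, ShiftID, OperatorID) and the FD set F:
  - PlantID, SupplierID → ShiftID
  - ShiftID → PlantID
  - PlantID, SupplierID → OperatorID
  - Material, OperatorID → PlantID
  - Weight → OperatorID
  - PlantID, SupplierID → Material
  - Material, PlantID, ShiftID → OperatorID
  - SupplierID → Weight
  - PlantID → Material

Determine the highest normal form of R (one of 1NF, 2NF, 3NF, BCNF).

1NF

Candidate keys: {Material, SupplierID}, {PlantID, SupplierID}, {ShiftID, SupplierID}. Prime attributes: {Material, PlantID, ShiftID, SupplierID}.
ShiftID → PlantID breaks BCNF: {ShiftID}⁺ = {Material, OperatorID, PlantID, ShiftID}, so {ShiftID} is not a superkey.
Weight → OperatorID determines the non-prime attribute {OperatorID} from a non-superkey — 3NF is violated.
The proper key subset {SupplierID} of {Material, SupplierID} determines non-prime {OperatorID, Weight}, so the relation is not even in 2NF.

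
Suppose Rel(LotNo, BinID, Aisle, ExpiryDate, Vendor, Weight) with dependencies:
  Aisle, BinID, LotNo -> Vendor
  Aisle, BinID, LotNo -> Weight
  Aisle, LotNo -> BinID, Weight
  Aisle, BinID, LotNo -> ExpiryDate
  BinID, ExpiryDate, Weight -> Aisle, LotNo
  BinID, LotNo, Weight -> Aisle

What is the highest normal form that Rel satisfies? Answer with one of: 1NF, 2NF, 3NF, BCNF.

BCNF

Candidate keys: {Aisle, LotNo}, {BinID, ExpiryDate, Weight}, {BinID, LotNo, Weight}. Prime attributes: {Aisle, BinID, ExpiryDate, LotNo, Weight}.
Each dependency's left side is a superkey — BCNF holds.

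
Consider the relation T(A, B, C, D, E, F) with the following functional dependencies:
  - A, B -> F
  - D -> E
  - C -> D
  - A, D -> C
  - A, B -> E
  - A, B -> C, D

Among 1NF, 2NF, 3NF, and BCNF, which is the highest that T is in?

Candidate key: {A, B}. Prime attributes: {A, B}.
D -> E breaks BCNF: {D}⁺ = {D, E}, so {D} is not a superkey.
D -> E has non-prime {E} on the right and a non-superkey on the left, so 3NF fails.
No non-prime attribute depends on a proper subset of any candidate key, so 2NF holds.

2NF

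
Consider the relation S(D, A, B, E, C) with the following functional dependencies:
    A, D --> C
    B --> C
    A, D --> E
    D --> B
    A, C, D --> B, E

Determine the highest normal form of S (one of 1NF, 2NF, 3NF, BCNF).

1NF

Candidate key: {A, D}. Prime attributes: {A, D}.
B --> C: {B}⁺ = {B, C}, which is not all of the attributes, so the left side is not a superkey — BCNF is violated.
Because {C} is non-prime and the left side of B --> C is not a superkey, the relation is not in 3NF.
The proper key subset {D} of {A, D} determines non-prime {B, C}, so the relation is not even in 2NF.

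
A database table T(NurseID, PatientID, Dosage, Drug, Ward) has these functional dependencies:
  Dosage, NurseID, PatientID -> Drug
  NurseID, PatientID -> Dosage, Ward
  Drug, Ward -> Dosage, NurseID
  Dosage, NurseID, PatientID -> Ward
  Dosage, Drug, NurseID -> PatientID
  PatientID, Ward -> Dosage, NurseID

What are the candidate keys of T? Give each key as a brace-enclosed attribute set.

{Drug, Ward}⁺ = {Dosage, Drug, NurseID, PatientID, Ward}, which is every attribute, so {Drug, Ward} is a candidate key.
{NurseID, PatientID}⁺ = {Dosage, Drug, NurseID, PatientID, Ward}, which is every attribute, so {NurseID, PatientID} is a candidate key.
{PatientID, Ward}⁺ = {Dosage, Drug, NurseID, PatientID, Ward}, which is every attribute, so {PatientID, Ward} is a candidate key.
{Dosage, Drug, NurseID}⁺ = {Dosage, Drug, NurseID, PatientID, Ward}, which is every attribute, so {Dosage, Drug, NurseID} is a candidate key.
Any other superkey properly contains one of these, so there are no further candidate keys.

{Dosage, Drug, NurseID}, {Drug, Ward}, {NurseID, PatientID}, {PatientID, Ward}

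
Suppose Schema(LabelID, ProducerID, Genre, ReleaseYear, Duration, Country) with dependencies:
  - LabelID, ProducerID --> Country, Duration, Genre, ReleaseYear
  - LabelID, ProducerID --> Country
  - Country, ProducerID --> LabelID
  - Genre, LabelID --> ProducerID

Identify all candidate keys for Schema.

{Country, ProducerID}, {Genre, LabelID}, {LabelID, ProducerID}

{Country, ProducerID} is a candidate key since {Country, ProducerID}⁺ = {Country, Duration, Genre, LabelID, ProducerID, ReleaseYear} covers every attribute.
{Genre, LabelID} is a candidate key since {Genre, LabelID}⁺ = {Country, Duration, Genre, LabelID, ProducerID, ReleaseYear} covers every attribute.
{LabelID, ProducerID} is a candidate key since {LabelID, ProducerID}⁺ = {Country, Duration, Genre, LabelID, ProducerID, ReleaseYear} covers every attribute.
These are minimal and exhaustive — every other superkey contains one of them.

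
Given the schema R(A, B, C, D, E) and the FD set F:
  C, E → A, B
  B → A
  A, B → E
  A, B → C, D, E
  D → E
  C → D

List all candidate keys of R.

{B}, {C}

{B}⁺ = {A, B, C, D, E} — all of the relation — so {B} is a candidate key.
{C}⁺ = {A, B, C, D, E} — all of the relation — so {C} is a candidate key.
No proper subset of any of these is a key, and no other minimal superkey exists.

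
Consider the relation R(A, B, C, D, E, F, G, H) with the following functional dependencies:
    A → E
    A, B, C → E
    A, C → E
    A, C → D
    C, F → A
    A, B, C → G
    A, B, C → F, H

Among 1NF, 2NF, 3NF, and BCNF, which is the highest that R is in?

Candidate keys: {A, B, C}, {B, C, F}. Prime attributes: {A, B, C, F}.
A → E: {A}⁺ = {A, E}, which is not all of the attributes, so the left side is not a superkey — BCNF is violated.
A → E determines the non-prime attribute {E} from a non-superkey — 3NF is violated.
The proper key subset {A} of {A, B, C} determines non-prime {E}, so the relation is not even in 2NF.

1NF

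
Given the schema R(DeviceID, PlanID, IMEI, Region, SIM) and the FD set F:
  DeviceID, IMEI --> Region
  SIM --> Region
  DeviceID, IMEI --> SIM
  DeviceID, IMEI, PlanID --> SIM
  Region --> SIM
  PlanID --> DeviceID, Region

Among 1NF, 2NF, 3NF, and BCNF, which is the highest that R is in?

Candidate key: {IMEI, PlanID}. Prime attributes: {IMEI, PlanID}.
DeviceID, IMEI --> Region: {DeviceID, IMEI}⁺ = {DeviceID, IMEI, Region, SIM}, which is not all of the attributes, so the left side is not a superkey — BCNF is violated.
DeviceID, IMEI --> Region determines the non-prime attribute {Region} from a non-superkey — 3NF is violated.
The proper key subset {PlanID} of {IMEI, PlanID} determines non-prime {DeviceID, Region, SIM}, so the relation is not even in 2NF.

1NF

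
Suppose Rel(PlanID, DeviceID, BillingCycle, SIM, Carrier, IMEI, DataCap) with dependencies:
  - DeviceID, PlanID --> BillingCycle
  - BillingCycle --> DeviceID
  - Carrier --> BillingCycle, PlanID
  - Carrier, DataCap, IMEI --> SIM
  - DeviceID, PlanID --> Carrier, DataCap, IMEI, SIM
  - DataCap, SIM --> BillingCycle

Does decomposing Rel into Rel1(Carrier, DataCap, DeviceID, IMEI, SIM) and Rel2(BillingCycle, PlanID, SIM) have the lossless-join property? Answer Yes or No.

No

Common attributes: {SIM}; their closure is {SIM}.
Rel1 ⊄ {SIM} and Rel2 ⊄ {SIM}, so the split is lossy.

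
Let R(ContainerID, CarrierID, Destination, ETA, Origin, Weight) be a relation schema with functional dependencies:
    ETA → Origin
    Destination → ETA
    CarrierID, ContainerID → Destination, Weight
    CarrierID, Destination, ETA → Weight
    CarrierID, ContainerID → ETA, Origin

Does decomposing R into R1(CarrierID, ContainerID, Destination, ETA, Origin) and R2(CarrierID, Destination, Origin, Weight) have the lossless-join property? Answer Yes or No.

Yes

Common attributes: {CarrierID, Destination, Origin}; their closure is {CarrierID, Destination, ETA, Origin, Weight}.
Since R2 ⊆ {CarrierID, Destination, ETA, Origin, Weight}, the intersection is a superkey of R2; the decomposition is lossless.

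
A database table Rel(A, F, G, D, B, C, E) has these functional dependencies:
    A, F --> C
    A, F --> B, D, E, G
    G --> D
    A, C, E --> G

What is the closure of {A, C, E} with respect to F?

Start with {A, C, E}.
A, C, E --> G applies; add {G} → now {A, C, E, G}.
G --> D applies; add {D} → now {A, C, D, E, G}.
No further FD applies.

{A, C, D, E, G}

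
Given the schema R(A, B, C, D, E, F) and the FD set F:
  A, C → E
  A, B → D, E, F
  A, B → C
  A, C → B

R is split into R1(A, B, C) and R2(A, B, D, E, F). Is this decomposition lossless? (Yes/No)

Yes

The shared attributes are {A, B} and {A, B}⁺ = {A, B, C, D, E, F}.
Since R1 ⊆ {A, B, C, D, E, F}, the intersection is a superkey of R1; the decomposition is lossless.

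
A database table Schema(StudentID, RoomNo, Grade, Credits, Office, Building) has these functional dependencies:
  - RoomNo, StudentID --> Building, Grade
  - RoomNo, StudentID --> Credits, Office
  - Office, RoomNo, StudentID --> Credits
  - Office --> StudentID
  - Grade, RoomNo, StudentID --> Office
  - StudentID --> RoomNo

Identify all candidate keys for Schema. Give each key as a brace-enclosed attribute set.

{Office}, {StudentID}

Closure of {Office} is {Building, Credits, Grade, Office, RoomNo, StudentID}, the whole schema; {Office} is a candidate key.
Closure of {StudentID} is {Building, Credits, Grade, Office, RoomNo, StudentID}, the whole schema; {StudentID} is a candidate key.
These are minimal and exhaustive — every other superkey contains one of them.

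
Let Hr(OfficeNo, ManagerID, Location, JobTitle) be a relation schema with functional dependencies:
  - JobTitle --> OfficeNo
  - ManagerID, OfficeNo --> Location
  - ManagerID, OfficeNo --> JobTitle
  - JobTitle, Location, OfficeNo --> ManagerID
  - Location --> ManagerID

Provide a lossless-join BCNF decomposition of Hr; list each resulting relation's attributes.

Candidate keys of the original relation: {JobTitle, Location}, {JobTitle, ManagerID}, {Location, OfficeNo}, {ManagerID, OfficeNo}.
{JobTitle, Location, ManagerID, OfficeNo}: {JobTitle} determines {JobTitle, OfficeNo} here but is not a superkey — split on JobTitle --> OfficeNo, giving {JobTitle, OfficeNo} and {JobTitle, Location, ManagerID}.
{JobTitle, OfficeNo} is in BCNF.
{JobTitle, Location, ManagerID}: {Location} determines {Location, ManagerID} here but is not a superkey — split on Location --> ManagerID, giving {Location, ManagerID} and {JobTitle, Location}.
{Location, ManagerID} is in BCNF.
{JobTitle, Location} is in BCNF.

{JobTitle, Location}; {JobTitle, OfficeNo}; {Location, ManagerID}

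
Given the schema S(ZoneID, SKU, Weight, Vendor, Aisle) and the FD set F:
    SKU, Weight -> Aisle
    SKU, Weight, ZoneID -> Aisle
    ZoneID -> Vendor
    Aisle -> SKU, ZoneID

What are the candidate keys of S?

{Aisle, Weight}, {SKU, Weight}

No FD produces {Weight}, so it must be in every candidate key.
{Aisle, Weight}⁺ = {Aisle, SKU, Vendor, Weight, ZoneID} — all of the relation — so {Aisle, Weight} is a candidate key.
{SKU, Weight}⁺ = {Aisle, SKU, Vendor, Weight, ZoneID} — all of the relation — so {SKU, Weight} is a candidate key.
These are minimal and exhaustive — every other superkey contains one of them.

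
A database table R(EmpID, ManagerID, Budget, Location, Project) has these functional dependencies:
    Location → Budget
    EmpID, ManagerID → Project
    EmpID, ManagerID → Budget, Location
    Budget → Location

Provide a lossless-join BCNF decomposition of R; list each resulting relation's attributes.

Candidate key of the original relation: {EmpID, ManagerID}.
{Budget, EmpID, Location, ManagerID, Project}: {Location} determines {Budget, Location} here but is not a superkey — split on Location → Budget, giving {Budget, Location} and {EmpID, Location, ManagerID, Project}.
{Budget, Location} has no BCNF violation.
{EmpID, Location, ManagerID, Project} has no BCNF violation.

{Budget, Location}; {EmpID, Location, ManagerID, Project}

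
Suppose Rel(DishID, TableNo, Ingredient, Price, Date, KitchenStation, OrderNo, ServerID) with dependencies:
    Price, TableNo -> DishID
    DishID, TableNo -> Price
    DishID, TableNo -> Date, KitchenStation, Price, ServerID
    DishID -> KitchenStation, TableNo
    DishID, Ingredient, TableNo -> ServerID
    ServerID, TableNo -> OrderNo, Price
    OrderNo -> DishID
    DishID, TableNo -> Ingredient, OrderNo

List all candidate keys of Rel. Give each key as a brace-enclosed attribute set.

{DishID}⁺ = {Date, DishID, Ingredient, KitchenStation, OrderNo, Price, ServerID, TableNo} — all of the relation — so {DishID} is a candidate key.
{OrderNo}⁺ = {Date, DishID, Ingredient, KitchenStation, OrderNo, Price, ServerID, TableNo} — all of the relation — so {OrderNo} is a candidate key.
{Price, TableNo}⁺ = {Date, DishID, Ingredient, KitchenStation, OrderNo, Price, ServerID, TableNo} — all of the relation — so {Price, TableNo} is a candidate key.
{ServerID, TableNo}⁺ = {Date, DishID, Ingredient, KitchenStation, OrderNo, Price, ServerID, TableNo} — all of the relation — so {ServerID, TableNo} is a candidate key.
These are minimal and exhaustive — every other superkey contains one of them.

{DishID}, {OrderNo}, {Price, TableNo}, {ServerID, TableNo}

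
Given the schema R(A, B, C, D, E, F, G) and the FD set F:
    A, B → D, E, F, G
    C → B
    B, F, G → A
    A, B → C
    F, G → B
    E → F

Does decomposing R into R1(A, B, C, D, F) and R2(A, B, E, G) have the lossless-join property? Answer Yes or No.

Yes

The shared attributes are {A, B} and {A, B}⁺ = {A, B, C, D, E, F, G}.
R1 is contained in that closure, so R1 ∩ R2 → R1 holds and the join is lossless.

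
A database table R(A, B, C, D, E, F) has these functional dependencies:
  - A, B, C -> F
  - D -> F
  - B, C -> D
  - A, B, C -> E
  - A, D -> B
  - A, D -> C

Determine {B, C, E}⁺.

Start with {B, C, E}.
B, C -> D applies; add {D} → now {B, C, D, E}.
D -> F applies; add {F} → now {B, C, D, E, F}.
No further FD applies.

{B, C, D, E, F}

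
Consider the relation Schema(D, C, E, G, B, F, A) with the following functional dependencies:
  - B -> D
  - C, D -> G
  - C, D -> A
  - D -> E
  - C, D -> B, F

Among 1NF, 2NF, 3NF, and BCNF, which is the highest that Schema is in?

Candidate keys: {B, C}, {C, D}. Prime attributes: {B, C, D}.
B -> D: {B}⁺ = {B, D, E}, which is not all of the attributes, so the left side is not a superkey — BCNF is violated.
D -> E has non-prime {E} on the right and a non-superkey on the left, so 3NF fails.
{B} is a proper subset of the key {B, C}, and {B}⁺ contains the non-prime attribute {E} — a partial dependency, so 2NF is violated.

1NF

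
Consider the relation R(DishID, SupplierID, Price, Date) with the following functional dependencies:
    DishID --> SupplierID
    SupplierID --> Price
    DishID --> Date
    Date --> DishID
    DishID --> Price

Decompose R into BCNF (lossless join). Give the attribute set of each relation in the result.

{Date, DishID, SupplierID}; {Price, SupplierID}

Candidate keys of the original relation: {Date}, {DishID}.
Within {Date, DishID, Price, SupplierID}: {SupplierID}⁺ ∩ {Date, DishID, Price, SupplierID} = {Price, SupplierID}, not the whole set, so SupplierID --> Price violates BCNF; decompose into {Price, SupplierID} and {Date, DishID, SupplierID}.
{Price, SupplierID} has no BCNF violation.
{Date, DishID, SupplierID} has no BCNF violation.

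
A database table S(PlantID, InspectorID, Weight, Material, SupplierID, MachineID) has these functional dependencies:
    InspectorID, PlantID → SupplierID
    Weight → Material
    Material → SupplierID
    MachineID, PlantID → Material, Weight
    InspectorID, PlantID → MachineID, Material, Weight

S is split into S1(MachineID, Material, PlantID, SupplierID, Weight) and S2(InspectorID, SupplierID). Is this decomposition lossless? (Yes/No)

Common attributes: {SupplierID}; their closure is {SupplierID}.
The closure covers neither S1 nor S2 entirely; the join is not lossless.

No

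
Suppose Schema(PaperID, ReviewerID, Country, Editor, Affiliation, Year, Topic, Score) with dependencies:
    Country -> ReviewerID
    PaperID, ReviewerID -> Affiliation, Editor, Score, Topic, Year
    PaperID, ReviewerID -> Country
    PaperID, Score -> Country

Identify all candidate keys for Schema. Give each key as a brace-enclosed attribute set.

Attributes never on any right-hand side: {PaperID} — every candidate key must contain it.
Closure of {Country, PaperID} is {Affiliation, Country, Editor, PaperID, ReviewerID, Score, Topic, Year}, the whole schema; {Country, PaperID} is a candidate key.
Closure of {PaperID, ReviewerID} is {Affiliation, Country, Editor, PaperID, ReviewerID, Score, Topic, Year}, the whole schema; {PaperID, ReviewerID} is a candidate key.
Closure of {PaperID, Score} is {Affiliation, Country, Editor, PaperID, ReviewerID, Score, Topic, Year}, the whole schema; {PaperID, Score} is a candidate key.
Any other superkey properly contains one of these, so there are no further candidate keys.

{Country, PaperID}, {PaperID, ReviewerID}, {PaperID, Score}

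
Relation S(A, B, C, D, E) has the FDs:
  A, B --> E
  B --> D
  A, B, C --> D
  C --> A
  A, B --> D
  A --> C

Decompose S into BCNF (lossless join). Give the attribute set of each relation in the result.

{A, C}; {B, C, E}; {B, D}

Candidate keys of the original relation: {A, B}, {B, C}.
Within {A, B, C, D, E}: {B}⁺ ∩ {A, B, C, D, E} = {B, D}, not the whole set, so B --> D violates BCNF; decompose into {B, D} and {A, B, C, E}.
{B, D} has no BCNF violation.
Within {A, B, C, E}: {C}⁺ ∩ {A, B, C, E} = {A, C}, not the whole set, so C --> A violates BCNF; decompose into {A, C} and {B, C, E}.
{A, C} has no BCNF violation.
{B, C, E} has no BCNF violation.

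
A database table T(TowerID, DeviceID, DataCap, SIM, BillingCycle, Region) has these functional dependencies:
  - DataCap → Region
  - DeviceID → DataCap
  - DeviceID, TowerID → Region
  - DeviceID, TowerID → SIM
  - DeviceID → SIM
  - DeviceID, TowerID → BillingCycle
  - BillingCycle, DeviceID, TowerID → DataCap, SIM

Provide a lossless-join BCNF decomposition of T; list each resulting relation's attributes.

Candidate key of the original relation: {DeviceID, TowerID}.
Within {BillingCycle, DataCap, DeviceID, Region, SIM, TowerID}: {DataCap}⁺ ∩ {BillingCycle, DataCap, DeviceID, Region, SIM, TowerID} = {DataCap, Region}, not the whole set, so DataCap → Region violates BCNF; decompose into {DataCap, Region} and {BillingCycle, DataCap, DeviceID, SIM, TowerID}.
{DataCap, Region} has no BCNF violation.
Within {BillingCycle, DataCap, DeviceID, SIM, TowerID}: {DeviceID}⁺ ∩ {BillingCycle, DataCap, DeviceID, SIM, TowerID} = {DataCap, DeviceID, SIM}, not the whole set, so DeviceID → DataCap, SIM violates BCNF; decompose into {DataCap, DeviceID, SIM} and {BillingCycle, DeviceID, TowerID}.
{DataCap, DeviceID, SIM} has no BCNF violation.
{BillingCycle, DeviceID, TowerID} has no BCNF violation.

{BillingCycle, DeviceID, TowerID}; {DataCap, DeviceID, SIM}; {DataCap, Region}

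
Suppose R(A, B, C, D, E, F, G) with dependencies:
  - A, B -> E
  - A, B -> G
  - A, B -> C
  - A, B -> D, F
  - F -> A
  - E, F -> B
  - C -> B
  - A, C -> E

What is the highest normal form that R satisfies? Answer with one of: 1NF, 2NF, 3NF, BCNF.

Candidate keys: {A, B}, {A, C}, {B, F}, {C, F}, {E, F}. Prime attributes: {A, B, C, E, F}.
F -> A: {F}⁺ = {A, F}, which is not all of the attributes, so the left side is not a superkey — BCNF is violated.
Its right-hand attributes {A} are all prime, as are those of every other non-superkey FD — the relation is in 3NF.

3NF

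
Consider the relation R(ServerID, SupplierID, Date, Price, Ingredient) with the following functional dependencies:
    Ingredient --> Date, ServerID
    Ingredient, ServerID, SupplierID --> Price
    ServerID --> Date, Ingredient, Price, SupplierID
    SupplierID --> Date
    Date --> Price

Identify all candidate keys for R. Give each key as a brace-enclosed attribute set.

{Ingredient}⁺ = {Date, Ingredient, Price, ServerID, SupplierID} — all of the relation — so {Ingredient} is a candidate key.
{ServerID}⁺ = {Date, Ingredient, Price, ServerID, SupplierID} — all of the relation — so {ServerID} is a candidate key.
No proper subset of any of these is a key, and no other minimal superkey exists.

{Ingredient}, {ServerID}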